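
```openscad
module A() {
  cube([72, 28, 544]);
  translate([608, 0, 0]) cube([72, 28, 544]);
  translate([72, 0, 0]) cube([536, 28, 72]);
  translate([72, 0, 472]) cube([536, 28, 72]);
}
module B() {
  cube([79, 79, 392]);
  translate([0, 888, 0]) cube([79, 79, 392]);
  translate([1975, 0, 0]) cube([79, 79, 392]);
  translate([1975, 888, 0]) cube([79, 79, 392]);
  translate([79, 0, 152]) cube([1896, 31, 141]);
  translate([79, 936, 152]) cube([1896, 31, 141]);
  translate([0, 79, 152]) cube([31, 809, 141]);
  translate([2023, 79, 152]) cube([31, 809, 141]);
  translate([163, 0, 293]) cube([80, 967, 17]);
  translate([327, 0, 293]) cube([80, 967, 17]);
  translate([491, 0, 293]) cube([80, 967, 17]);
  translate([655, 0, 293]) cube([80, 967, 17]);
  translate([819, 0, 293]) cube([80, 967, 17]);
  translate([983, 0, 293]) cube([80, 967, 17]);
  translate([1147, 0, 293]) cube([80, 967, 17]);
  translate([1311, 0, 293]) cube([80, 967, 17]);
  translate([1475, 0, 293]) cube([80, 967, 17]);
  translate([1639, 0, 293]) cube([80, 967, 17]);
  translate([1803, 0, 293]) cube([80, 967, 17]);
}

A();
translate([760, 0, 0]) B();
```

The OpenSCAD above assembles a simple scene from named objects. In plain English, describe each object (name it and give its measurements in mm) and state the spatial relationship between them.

A is a rectangular picture frame lying in the x–z plane (depth along y). The opening is 536 mm wide (x) by 400 mm tall (z), surrounded by a border 72 mm wide on all four sides. The frame is 28 mm deep and is made of two full-height vertical stiles with two horizontal rails fitted between them.

B is a bed frame 2054 mm long (x) by 967 mm wide (y). Four 79×79 mm corner posts, 392 mm tall, at the corners of the footprint. Four rails of 31 mm thickness and 141 mm height run between adjacent posts with their undersides at z = 152 mm, their outer faces flush with the outside of the frame (the two x-running rails run between the posts' inner faces; the two y-running rails run between the posts' inner faces). 11 slats, each 80 mm wide (x) and 17 mm thick, lie across the top of the two x-running rails, running the full 967 mm width of the frame in y; the slats are evenly spaced along x between the inner faces of the end posts with equal gaps (rounded down to the nearest mm) at the −x end and between each pair — any rounding remainder accumulates at the +x end.

The bed frame is on the floor beside the picture frame on its +x side.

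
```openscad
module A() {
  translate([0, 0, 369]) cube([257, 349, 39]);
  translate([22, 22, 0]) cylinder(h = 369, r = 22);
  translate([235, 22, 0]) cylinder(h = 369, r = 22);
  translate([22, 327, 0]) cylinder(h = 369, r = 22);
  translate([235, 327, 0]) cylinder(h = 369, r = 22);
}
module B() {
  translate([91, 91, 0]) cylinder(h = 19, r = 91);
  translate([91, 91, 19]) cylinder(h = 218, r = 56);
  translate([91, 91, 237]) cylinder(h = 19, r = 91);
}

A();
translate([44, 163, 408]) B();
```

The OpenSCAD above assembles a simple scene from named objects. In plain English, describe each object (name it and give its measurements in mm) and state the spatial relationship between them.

A is a four-legged stool. The seat is a 257×349×39 mm slab whose top surface is at z = 408 mm; four round legs, each 44 mm in diameter, run from the floor (z = 0) to the underside of the seat, each leg's axis is inset half a diameter from the nearest pair of seat edges (so the leg's bounding box is flush with the corner).

B is a spool: two coaxial disc flanges of radius 91 mm and thickness 19 mm, joined by a core cylinder of radius 56 mm and height 218 mm. The lower flange rests on z = 0 and the three cylinders share a vertical axis.

The spool is on top of the stool.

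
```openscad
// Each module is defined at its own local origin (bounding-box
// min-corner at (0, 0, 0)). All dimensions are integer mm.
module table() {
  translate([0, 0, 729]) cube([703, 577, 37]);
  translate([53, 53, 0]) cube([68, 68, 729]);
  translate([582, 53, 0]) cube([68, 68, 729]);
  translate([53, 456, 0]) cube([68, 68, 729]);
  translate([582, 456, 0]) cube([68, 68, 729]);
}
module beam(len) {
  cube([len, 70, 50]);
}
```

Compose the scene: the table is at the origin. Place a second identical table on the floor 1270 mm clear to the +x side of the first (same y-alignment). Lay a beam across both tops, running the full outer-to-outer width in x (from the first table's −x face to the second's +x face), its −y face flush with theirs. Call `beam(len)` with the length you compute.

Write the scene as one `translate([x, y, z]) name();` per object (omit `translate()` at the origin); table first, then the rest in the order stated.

table();
translate([1973, 0, 0]) table();
translate([0, 0, 766]) beam(2676);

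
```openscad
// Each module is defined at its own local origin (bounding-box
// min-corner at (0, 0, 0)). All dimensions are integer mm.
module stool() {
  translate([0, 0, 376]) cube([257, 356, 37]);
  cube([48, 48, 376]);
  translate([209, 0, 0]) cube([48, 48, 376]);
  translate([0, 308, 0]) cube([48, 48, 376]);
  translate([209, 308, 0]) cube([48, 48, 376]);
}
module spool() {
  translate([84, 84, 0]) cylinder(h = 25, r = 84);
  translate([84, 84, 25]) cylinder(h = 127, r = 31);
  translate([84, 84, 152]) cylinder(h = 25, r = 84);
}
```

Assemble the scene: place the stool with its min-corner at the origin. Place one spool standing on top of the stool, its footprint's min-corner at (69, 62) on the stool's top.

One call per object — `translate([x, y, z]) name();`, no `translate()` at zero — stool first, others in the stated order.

stool();
translate([69, 62, 413]) spool();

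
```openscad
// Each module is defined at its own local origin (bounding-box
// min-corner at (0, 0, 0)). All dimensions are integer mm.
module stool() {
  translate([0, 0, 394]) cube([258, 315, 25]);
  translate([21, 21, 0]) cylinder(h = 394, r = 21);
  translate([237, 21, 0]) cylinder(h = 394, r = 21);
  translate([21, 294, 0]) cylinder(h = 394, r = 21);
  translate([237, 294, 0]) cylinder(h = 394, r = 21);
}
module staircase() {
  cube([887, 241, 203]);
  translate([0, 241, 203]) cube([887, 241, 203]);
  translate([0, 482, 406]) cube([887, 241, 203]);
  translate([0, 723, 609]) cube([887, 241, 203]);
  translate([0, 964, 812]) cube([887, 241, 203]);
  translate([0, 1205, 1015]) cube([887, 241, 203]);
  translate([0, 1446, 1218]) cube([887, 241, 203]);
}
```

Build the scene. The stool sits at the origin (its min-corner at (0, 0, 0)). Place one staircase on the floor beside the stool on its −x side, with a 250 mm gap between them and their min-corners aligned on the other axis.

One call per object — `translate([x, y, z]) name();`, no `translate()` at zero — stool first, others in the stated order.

stool();
translate([-1137, 0, 0]) staircase();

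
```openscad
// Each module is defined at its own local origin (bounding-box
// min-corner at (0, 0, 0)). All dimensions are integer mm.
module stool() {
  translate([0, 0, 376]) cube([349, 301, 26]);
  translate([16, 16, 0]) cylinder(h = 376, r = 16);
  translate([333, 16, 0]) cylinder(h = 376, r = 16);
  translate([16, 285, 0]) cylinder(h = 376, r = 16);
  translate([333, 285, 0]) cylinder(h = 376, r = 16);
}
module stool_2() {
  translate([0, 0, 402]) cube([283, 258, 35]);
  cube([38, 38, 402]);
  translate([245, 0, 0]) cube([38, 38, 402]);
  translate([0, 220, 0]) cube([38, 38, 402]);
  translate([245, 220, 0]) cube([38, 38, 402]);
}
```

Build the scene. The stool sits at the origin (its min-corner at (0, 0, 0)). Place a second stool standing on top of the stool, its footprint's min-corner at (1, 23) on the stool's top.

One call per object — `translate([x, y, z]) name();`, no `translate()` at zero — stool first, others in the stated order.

stool();
translate([1, 23, 402]) stool_2();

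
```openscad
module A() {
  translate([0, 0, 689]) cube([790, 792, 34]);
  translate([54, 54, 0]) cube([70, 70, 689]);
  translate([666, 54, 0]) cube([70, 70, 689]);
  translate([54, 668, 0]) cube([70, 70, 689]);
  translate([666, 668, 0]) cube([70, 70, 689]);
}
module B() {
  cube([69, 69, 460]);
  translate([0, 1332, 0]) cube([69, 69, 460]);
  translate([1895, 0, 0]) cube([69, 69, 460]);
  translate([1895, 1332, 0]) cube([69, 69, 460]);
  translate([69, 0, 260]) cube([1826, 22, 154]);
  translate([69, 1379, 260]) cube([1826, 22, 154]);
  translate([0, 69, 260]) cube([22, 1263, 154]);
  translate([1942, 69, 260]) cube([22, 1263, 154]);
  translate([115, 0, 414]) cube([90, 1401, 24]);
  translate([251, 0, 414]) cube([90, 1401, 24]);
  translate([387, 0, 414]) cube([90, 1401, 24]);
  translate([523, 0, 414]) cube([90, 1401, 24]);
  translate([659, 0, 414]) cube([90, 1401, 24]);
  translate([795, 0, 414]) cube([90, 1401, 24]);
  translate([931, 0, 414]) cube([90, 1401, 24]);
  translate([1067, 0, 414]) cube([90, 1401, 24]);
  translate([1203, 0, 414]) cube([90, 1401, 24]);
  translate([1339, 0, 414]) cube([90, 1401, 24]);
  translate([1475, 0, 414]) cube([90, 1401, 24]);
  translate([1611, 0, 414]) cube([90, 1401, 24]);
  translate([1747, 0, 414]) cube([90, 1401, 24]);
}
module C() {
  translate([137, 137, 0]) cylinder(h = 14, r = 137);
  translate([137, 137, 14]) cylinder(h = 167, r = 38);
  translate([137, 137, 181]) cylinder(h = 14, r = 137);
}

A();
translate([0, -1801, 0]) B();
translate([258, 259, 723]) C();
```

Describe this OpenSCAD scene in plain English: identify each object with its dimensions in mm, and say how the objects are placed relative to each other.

A is a rectangular dining table. The top is 790×792×34 mm with its upper surface at z = 723 mm. It stands on four 70×70 mm square legs, each inset 54 mm from the nearest pair of top edges, running from the floor to the underside of the top.

B is a bed frame 1964 mm long (x) by 1401 mm wide (y). Four 69×69 mm corner posts, 460 mm tall, at the corners of the footprint. Four rails of 22 mm thickness and 154 mm height run between adjacent posts with their undersides at z = 260 mm, their outer faces flush with the outside of the frame (the two x-running rails run between the posts' inner faces; the two y-running rails run between the posts' inner faces). 13 slats, each 90 mm wide (x) and 24 mm thick, lie across the top of the two x-running rails, running the full 1401 mm width of the frame in y; the slats are evenly spaced along x between the inner faces of the end posts with equal gaps (rounded down to the nearest mm) at the −x end and between each pair — any rounding remainder accumulates at the +x end.

C is a spool: two coaxial disc flanges of radius 137 mm and thickness 14 mm, joined by a core cylinder of radius 38 mm and height 167 mm. The lower flange rests on z = 0 and the three cylinders share a vertical axis.

The bed frame is on the floor beside the table on its −y side. The spool is on top of the table, centred.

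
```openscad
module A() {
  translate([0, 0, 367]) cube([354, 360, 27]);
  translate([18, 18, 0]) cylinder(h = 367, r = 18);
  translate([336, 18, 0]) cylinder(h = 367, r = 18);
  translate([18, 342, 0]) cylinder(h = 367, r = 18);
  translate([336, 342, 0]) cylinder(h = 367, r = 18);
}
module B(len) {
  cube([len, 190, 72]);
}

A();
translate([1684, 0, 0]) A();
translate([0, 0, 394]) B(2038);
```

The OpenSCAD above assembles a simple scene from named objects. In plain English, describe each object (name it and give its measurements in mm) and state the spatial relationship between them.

A is a four-legged stool. The seat is 354×360 mm, 27 mm thick, top at z = 394 mm. It stands on four round legs, each 36 mm in diameter, from z = 0 to the seat underside, each leg's axis is inset half a diameter from the nearest pair of seat edges (so the leg's bounding box is flush with the corner).

B is a rectangular beam 2038 mm long (x), 190 mm deep (y), 72 mm thick (z).

The beam spans the tops of two stools placed 1330 mm apart, resting at z = 394 mm.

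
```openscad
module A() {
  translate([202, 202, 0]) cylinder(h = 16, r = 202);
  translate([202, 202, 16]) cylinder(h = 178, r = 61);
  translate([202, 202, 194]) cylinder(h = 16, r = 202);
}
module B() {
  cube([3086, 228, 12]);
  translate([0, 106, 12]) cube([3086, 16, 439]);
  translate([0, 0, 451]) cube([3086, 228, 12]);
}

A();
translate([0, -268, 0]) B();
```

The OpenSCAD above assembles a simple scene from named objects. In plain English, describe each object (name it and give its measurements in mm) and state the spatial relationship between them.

A is a spool: two coaxial disc flanges of radius 202 mm and thickness 16 mm, joined by a core cylinder of radius 61 mm and height 178 mm. The lower flange rests on z = 0 and the three cylinders share a vertical axis.

B is an I-beam lying along x, 3086 mm long. Overall section height 463 mm. Two flanges 228 mm wide (y) and 12 mm thick, one on the floor and one at the top; a web 16 mm thick runs between them, centred on the flange width.

The I-beam is on the floor beside the spool on its −y side.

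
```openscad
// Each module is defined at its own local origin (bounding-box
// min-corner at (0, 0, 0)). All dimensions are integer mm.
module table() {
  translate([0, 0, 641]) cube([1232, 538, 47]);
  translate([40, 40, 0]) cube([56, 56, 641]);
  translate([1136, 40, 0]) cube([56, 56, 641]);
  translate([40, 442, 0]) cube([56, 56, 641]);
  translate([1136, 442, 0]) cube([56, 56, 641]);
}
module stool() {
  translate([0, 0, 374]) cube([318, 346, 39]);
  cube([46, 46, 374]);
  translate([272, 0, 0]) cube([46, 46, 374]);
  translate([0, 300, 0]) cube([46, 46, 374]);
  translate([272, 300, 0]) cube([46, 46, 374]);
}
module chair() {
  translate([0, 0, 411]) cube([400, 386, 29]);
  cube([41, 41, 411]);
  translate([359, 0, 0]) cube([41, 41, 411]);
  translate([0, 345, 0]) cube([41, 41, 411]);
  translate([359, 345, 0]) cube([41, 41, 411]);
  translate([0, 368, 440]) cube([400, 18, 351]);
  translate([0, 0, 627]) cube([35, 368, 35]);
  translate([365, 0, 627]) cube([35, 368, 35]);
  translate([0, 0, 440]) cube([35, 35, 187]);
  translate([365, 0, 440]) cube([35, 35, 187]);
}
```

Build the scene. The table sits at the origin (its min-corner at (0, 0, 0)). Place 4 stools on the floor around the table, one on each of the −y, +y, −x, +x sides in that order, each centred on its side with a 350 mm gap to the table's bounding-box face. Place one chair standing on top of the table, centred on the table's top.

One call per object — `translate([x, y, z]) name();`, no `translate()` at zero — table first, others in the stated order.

table();
translate([457, -696, 0]) stool();
translate([457, 888, 0]) stool();
translate([-668, 96, 0]) stool();
translate([1582, 96, 0]) stool();
translate([416, 76, 688]) chair();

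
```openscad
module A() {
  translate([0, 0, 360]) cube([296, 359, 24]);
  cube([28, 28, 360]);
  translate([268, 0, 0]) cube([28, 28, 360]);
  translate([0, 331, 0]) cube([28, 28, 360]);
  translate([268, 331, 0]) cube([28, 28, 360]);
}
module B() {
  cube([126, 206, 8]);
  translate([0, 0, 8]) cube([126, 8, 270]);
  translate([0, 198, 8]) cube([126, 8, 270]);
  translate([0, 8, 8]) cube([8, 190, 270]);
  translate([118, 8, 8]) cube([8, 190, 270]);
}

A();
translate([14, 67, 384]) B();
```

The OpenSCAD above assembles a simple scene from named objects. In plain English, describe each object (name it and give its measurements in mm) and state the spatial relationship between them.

A is a simple wooden stool: a rectangular seat 296 mm (x) by 359 mm (y), 24 mm thick, top face at z = 384 mm, on four square legs, each 28×28 mm in cross-section. The legs rest on z = 0, each flush with a corner of the seat.

B is an open storage box with external size 126×206×278 mm and wall thickness 8 mm (the base is also 8 mm thick). The base covers the whole footprint; the four walls stand on the base, with the y-facing walls full-width and the x-facing walls fitting between their inner faces.

The open box is on top of the stool.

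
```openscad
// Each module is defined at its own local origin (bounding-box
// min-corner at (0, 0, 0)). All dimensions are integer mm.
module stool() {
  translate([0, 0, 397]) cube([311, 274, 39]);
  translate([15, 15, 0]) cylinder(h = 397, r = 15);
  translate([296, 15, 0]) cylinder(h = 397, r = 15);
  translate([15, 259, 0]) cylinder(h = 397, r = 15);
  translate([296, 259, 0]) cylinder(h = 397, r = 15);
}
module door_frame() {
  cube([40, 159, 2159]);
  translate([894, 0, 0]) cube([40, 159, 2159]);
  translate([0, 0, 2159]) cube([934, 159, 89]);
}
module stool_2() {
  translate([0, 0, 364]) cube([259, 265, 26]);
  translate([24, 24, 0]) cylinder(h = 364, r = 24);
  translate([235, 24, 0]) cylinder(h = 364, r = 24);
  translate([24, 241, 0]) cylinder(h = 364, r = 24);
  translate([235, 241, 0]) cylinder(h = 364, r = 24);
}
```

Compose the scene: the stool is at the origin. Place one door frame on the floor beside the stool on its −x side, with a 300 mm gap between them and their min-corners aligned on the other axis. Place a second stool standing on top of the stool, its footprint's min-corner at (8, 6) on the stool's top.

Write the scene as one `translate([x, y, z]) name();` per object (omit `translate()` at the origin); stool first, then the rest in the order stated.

stool();
translate([-1234, 0, 0]) door_frame();
translate([8, 6, 436]) stool_2();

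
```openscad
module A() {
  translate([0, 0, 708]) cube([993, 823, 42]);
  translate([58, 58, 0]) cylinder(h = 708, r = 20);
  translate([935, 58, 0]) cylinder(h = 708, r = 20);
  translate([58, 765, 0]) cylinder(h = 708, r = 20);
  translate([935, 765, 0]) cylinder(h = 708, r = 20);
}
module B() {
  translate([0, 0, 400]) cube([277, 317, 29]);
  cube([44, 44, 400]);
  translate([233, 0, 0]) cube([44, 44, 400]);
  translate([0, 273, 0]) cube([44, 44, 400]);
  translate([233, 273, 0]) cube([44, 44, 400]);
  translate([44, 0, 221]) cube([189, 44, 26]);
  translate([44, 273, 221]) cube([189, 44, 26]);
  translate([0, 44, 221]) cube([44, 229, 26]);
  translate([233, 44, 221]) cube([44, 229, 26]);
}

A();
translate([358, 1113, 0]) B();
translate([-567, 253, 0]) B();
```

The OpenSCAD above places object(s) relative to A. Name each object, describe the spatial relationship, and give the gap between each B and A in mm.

A is a table. B is a stool. Two stools sit around the table at the +y, −x sides. The gap between each stool and the table is 290 mm.

Each stool's nearest face is 290 mm from the table's bounding box.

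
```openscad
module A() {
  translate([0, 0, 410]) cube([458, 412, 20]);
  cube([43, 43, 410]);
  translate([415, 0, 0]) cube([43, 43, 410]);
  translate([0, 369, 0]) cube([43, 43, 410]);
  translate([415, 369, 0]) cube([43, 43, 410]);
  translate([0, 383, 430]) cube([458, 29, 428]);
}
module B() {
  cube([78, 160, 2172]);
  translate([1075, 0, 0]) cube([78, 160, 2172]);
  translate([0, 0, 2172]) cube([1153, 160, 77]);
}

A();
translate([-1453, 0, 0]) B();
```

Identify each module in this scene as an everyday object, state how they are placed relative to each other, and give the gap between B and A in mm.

The door frame's nearest face is 300 mm from the chair's −x face.

A is a chair. B is a door frame. The door frame is on the floor beside the chair on its −x side. The gap between the door frame and the chair is 300 mm.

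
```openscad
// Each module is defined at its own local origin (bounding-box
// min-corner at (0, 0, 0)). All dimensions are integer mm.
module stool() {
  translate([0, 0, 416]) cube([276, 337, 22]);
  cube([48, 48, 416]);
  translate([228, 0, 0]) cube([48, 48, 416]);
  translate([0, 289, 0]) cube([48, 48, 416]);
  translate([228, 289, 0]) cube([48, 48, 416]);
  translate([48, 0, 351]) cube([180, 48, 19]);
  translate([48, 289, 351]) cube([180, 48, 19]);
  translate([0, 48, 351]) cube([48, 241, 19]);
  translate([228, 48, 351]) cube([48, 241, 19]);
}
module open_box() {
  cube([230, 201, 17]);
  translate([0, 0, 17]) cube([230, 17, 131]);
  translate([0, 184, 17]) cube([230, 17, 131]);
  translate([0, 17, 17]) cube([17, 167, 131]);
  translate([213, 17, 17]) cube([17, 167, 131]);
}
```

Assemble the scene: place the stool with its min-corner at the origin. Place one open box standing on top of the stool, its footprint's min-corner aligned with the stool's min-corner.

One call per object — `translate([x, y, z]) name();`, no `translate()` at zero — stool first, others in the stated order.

stool();
translate([0, 0, 438]) open_box();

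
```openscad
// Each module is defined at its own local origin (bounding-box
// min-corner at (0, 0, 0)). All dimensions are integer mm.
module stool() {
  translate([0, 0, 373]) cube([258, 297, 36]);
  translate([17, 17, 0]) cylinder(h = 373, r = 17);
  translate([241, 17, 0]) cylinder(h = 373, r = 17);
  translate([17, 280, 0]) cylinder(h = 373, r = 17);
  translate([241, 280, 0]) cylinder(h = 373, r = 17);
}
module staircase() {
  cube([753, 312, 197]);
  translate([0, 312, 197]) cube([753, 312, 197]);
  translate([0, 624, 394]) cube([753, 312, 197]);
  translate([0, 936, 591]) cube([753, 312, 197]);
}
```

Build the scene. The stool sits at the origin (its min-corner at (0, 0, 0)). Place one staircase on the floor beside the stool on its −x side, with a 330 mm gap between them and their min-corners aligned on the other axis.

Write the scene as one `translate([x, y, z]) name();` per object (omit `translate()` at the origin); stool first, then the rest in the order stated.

stool();
translate([-1083, 0, 0]) staircase();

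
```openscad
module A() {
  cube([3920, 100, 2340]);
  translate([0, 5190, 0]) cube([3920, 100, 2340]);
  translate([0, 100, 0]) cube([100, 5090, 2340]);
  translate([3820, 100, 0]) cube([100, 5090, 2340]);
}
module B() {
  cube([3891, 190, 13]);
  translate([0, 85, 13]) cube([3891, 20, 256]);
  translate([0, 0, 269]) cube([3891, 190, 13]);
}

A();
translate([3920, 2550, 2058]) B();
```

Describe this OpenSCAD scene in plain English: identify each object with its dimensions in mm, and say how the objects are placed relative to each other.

A is a box-shaped house frame (walls only): outside footprint 3920×5290 mm, wall height 2340 mm, wall thickness 100 mm. The two y-facing walls run the full x-width; the two x-facing walls fit between the inner faces of the y-facing walls.

B is an I-beam lying along x, 3891 mm long. Overall section height 282 mm. Two flanges 190 mm wide (y) and 13 mm thick, one on the floor and one at the top; a web 20 mm thick runs between them, centred on the flange width.

The I-beam is beside the house frame with their tops flush at z = 2340.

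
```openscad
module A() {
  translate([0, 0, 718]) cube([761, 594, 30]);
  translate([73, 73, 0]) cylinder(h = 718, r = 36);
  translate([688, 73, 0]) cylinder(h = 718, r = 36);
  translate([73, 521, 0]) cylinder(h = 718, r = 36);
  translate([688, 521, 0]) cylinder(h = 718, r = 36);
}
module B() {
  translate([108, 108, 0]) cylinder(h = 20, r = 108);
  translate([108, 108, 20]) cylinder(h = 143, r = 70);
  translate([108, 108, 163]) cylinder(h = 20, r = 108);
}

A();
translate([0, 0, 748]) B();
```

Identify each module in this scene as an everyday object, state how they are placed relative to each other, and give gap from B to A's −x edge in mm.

The spool's min-x is at 0; the table's min-x is 0; gap = 0 mm.

A is a table. B is a spool. The spool is on top of the table. The gap from the spool to the table's −x edge is 0 mm.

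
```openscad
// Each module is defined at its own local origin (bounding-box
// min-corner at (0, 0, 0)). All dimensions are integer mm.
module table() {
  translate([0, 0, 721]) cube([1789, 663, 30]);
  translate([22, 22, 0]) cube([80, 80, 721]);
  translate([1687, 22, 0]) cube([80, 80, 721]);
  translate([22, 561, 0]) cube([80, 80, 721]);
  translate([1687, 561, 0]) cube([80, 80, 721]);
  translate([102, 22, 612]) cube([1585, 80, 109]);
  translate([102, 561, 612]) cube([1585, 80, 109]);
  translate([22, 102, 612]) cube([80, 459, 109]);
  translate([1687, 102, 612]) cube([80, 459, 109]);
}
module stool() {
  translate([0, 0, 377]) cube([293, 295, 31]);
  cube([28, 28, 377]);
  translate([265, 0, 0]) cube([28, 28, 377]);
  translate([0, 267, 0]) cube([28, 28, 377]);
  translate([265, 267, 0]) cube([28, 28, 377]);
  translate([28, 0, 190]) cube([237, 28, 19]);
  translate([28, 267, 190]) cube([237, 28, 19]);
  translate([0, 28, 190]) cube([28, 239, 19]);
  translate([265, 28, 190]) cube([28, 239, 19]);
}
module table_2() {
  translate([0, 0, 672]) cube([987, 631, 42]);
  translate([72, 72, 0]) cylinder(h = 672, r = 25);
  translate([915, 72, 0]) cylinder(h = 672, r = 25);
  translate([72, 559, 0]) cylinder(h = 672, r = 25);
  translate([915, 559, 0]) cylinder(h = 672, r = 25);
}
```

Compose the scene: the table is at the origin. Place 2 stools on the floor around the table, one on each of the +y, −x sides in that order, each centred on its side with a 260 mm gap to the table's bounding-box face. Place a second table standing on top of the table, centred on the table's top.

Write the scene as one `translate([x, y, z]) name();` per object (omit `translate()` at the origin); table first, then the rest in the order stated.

table();
translate([748, 923, 0]) stool();
translate([-553, 184, 0]) stool();
translate([401, 16, 751]) table_2();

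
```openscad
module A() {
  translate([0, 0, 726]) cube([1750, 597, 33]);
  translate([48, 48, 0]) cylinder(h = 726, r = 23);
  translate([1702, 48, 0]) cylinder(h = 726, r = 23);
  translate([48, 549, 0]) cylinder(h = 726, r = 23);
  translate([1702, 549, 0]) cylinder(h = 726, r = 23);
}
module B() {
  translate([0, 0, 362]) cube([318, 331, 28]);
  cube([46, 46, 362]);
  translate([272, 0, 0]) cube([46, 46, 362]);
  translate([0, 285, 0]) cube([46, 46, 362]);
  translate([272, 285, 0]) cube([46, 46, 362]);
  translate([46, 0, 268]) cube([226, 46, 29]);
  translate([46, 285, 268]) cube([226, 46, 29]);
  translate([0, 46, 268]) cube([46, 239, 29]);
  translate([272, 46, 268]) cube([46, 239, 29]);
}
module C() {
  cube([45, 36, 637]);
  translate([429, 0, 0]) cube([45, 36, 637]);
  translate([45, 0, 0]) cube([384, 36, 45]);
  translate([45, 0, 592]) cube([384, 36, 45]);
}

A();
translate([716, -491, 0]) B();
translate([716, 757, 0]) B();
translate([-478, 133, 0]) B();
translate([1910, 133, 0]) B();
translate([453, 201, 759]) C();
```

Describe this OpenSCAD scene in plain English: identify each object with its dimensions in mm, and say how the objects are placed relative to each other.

A is a rectangular dining table. The top is 1750×597×33 mm with its upper surface at z = 759 mm. It stands on four round legs of 46 mm diameter, each leg's bounding box inset 25 mm from the nearest pair of top edges, running from the floor to the underside of the top.

B is a four-legged stool. The seat is 318×331 mm, 28 mm thick, top at z = 390 mm. It stands on four square legs, each 46×46 mm in cross-section, from z = 0 to the seat underside, each flush with a corner of the seat. Four stretchers, 46 mm wide and 29 mm tall, connect adjacent legs with their undersides at z = 268 mm, each running between the inner faces of the legs it joins and aligned with the legs' outer faces on the other axis.

C is a picture frame with a 384×547 mm rectangular opening (x by z) and a uniform 45 mm border on every side. Frame depth is 36 mm along y. It is built from two vertical stiles running the full outside height and two horizontal rails spanning the gap between the stiles.

Four stools sit around the table at the −y, +y, −x, +x sides. The picture frame is on top of the table.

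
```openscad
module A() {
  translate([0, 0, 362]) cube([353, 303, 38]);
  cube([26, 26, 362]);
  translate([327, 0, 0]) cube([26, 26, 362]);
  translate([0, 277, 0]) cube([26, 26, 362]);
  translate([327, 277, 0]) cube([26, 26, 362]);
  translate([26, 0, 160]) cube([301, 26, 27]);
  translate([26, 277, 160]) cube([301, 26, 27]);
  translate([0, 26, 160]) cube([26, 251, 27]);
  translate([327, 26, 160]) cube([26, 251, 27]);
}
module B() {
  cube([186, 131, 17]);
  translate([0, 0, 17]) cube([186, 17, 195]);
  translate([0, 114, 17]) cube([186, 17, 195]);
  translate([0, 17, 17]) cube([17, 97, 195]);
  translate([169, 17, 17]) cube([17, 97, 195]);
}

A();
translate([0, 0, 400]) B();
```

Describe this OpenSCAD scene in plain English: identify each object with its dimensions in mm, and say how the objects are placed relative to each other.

A is a simple wooden stool: a rectangular seat 353 mm (x) by 303 mm (y), 38 mm thick, top face at z = 400 mm, on four square legs, each 26×26 mm in cross-section. The legs rest on z = 0, each flush with a corner of the seat. Four stretchers, 26 mm wide and 27 mm tall, connect adjacent legs with their undersides at z = 160 mm, each running between the inner faces of the legs it joins and aligned with the legs' outer faces on the other axis.

B is an open storage box with external size 186×131×212 mm and wall thickness 17 mm (the base is also 17 mm thick). The base covers the whole footprint; the four walls stand on the base, with the y-facing walls full-width and the x-facing walls fitting between their inner faces.

The open box is on top of the stool.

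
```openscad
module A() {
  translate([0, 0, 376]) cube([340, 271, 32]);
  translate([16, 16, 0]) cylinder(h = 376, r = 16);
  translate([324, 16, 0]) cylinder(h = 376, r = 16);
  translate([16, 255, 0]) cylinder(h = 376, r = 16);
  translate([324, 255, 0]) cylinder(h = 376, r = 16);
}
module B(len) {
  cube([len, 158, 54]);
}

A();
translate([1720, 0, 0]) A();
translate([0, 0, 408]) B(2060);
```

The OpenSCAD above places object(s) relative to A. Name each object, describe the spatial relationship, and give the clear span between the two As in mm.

A is a stool. B is a beam. A beam spans the tops of two stools. The clear span between the two stools is 1380 mm.

Second stool starts at x = 1720; first ends at x = 340; clear span = 1720 − 340 = 1380 mm.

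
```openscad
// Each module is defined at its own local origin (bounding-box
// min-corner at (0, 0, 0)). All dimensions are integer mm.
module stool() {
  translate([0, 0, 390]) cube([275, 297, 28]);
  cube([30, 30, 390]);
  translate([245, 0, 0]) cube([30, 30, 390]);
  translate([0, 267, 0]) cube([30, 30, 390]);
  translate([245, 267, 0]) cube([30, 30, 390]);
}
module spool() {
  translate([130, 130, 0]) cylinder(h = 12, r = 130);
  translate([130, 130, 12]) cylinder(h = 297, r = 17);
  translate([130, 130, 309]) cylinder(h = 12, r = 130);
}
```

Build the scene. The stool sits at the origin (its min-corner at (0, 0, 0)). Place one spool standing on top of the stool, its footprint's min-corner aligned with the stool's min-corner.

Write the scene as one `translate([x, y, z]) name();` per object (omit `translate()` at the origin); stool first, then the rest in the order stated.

stool();
translate([0, 0, 418]) spool();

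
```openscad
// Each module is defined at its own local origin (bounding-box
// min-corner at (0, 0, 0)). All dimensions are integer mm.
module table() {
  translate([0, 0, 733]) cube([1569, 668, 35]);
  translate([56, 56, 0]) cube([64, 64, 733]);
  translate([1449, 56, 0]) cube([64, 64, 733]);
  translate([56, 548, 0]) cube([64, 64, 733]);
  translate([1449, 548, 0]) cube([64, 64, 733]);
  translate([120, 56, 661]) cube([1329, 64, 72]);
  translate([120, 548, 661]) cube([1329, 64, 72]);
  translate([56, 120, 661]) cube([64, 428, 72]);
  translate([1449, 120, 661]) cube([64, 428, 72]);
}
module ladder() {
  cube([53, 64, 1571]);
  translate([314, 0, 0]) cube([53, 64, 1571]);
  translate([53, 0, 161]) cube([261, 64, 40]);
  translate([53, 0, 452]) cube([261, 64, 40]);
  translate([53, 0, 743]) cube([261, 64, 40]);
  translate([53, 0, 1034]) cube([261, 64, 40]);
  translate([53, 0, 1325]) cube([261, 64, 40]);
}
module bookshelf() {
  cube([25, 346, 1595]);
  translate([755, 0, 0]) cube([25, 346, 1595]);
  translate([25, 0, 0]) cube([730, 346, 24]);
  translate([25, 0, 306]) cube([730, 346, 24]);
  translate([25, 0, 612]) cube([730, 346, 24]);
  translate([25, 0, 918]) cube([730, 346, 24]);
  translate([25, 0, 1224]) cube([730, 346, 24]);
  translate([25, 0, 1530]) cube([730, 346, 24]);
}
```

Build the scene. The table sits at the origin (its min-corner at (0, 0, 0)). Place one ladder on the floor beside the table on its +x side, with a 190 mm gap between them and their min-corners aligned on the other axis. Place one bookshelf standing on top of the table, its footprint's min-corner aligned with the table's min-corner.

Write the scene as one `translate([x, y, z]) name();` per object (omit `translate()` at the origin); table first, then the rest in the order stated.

table();
translate([1759, 0, 0]) ladder();
translate([0, 0, 768]) bookshelf();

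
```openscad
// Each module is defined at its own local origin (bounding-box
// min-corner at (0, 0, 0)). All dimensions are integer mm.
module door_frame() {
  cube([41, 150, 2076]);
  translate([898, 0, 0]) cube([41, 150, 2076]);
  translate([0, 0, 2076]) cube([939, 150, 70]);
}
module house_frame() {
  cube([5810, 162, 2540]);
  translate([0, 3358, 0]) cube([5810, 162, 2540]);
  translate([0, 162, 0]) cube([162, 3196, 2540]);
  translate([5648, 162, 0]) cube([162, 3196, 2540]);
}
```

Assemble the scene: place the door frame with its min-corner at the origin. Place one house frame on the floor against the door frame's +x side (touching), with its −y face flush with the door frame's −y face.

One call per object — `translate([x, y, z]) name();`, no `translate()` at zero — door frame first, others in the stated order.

door_frame();
translate([939, 0, 0]) house_frame();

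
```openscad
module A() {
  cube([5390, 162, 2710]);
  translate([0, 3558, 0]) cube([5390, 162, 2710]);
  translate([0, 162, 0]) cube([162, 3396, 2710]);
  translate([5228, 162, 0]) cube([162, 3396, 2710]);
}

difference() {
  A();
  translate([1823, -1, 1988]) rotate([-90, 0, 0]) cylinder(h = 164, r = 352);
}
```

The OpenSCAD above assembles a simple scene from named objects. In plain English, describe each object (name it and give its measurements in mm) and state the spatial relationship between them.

A is a box-shaped house frame (walls only): outside footprint 5390×3720 mm, wall height 2710 mm, wall thickness 162 mm. The two y-facing walls run the full x-width; the two x-facing walls fit between the inner faces of the y-facing walls.

The house frame has a circular hole of radius 352 mm through its front wall, centred at (x = 1823, z = 1988).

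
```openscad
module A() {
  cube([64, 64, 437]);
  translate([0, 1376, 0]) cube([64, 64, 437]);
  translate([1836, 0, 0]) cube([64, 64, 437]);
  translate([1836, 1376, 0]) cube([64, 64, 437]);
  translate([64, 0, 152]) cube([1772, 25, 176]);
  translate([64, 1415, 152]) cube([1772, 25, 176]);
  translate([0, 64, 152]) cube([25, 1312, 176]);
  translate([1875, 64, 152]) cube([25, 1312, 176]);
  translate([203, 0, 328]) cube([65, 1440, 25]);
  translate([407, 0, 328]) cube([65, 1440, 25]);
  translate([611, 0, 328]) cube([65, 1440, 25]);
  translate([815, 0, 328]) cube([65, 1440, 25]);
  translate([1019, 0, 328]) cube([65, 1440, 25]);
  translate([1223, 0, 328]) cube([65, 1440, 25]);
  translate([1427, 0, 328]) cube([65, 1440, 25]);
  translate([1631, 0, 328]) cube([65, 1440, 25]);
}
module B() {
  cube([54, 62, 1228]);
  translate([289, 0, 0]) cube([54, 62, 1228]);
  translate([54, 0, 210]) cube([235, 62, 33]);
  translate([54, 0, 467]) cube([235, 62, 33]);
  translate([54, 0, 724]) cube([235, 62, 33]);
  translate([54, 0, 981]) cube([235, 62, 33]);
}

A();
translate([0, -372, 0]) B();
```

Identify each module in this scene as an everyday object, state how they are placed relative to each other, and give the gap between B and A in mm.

A is a bed frame. B is a ladder. The ladder is on the floor beside the bed frame on its −y side. The gap between the ladder and the bed frame is 310 mm.

The ladder's nearest face is 310 mm from the bed frame's −y face.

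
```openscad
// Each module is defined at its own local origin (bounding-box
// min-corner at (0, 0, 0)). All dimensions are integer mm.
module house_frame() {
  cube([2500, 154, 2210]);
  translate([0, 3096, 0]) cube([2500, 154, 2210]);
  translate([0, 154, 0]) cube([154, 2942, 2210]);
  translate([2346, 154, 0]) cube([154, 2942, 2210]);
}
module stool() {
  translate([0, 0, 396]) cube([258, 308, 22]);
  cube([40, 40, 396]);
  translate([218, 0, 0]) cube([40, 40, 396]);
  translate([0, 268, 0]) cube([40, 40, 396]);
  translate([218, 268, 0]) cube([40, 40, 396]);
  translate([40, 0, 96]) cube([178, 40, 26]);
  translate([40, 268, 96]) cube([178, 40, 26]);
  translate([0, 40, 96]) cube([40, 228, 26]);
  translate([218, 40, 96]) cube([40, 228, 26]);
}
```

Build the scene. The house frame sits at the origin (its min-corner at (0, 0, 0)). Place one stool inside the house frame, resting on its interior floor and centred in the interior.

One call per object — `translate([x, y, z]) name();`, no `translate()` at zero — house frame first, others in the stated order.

house_frame();
translate([1121, 1471, 0]) stool();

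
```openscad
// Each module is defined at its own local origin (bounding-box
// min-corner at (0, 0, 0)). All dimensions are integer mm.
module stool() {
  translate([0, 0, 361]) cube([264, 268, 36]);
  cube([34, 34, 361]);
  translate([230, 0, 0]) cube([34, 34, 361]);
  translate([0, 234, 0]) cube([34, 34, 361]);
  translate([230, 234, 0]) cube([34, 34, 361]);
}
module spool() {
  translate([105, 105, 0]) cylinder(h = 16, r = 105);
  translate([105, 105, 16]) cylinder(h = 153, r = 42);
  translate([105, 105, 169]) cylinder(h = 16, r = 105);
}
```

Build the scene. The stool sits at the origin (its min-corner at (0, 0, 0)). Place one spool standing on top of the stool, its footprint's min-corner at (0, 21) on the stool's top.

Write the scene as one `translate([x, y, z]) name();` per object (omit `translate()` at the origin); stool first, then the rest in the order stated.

stool();
translate([0, 21, 397]) spool();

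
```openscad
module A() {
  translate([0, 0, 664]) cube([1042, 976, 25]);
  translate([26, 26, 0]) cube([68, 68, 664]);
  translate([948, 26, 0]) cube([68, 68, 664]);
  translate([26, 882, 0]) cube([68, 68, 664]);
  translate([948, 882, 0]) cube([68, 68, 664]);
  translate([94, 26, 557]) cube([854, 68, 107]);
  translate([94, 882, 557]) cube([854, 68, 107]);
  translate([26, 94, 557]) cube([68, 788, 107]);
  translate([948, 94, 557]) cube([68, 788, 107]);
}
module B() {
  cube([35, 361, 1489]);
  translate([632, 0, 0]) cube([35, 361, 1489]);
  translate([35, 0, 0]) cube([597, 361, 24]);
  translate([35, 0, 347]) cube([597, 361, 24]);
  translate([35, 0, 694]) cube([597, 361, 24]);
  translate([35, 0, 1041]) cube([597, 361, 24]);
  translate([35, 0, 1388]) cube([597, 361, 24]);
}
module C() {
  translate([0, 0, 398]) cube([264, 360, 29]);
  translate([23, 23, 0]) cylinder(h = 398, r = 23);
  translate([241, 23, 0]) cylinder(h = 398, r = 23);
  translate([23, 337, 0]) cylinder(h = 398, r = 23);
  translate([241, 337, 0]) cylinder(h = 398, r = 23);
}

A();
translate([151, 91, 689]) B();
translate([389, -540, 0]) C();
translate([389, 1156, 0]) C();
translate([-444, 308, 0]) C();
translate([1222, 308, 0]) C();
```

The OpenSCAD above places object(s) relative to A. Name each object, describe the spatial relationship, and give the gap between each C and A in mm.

A is a table. B is a bookshelf. C is a stool. The bookshelf is on top of the table. Four stools sit around the table at the −y, +y, −x, +x sides. The gap between each stool and the table is 180 mm.

Each stool's nearest face is 180 mm from the table's bounding box.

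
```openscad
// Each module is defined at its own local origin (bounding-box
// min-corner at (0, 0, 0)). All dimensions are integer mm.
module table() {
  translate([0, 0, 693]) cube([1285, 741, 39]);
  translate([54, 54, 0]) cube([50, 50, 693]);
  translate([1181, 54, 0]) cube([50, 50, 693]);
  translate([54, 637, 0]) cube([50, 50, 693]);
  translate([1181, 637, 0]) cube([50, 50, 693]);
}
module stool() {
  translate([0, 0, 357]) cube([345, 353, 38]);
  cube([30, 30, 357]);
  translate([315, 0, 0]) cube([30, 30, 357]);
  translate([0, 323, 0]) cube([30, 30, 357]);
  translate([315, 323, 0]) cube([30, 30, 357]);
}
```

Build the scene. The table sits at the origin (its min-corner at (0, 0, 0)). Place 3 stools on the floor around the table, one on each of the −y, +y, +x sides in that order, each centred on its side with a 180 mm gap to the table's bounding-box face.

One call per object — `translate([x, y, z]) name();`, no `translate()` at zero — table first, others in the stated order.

table();
translate([470, -533, 0]) stool();
translate([470, 921, 0]) stool();
translate([1465, 194, 0]) stool();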